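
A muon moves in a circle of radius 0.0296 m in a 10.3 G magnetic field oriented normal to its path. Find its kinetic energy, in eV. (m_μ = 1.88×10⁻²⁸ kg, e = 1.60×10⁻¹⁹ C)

v = qBr/m = (1×1.60×10^-19)(1.03×10^-3)(0.0296) / (1.88×10^-28) = 2.59×10^4 m/s.
K = ½mv² = 0.5·(1.88×10^-28)·(2.59×10^4)² = 6.33×10^-20 J = 0.396 eV.

K ≈ 0.396 eV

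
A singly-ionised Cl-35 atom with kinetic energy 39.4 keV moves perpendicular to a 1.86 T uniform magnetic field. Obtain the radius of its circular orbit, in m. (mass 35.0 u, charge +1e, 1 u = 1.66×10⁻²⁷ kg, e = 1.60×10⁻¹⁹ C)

r ≈ 0.0909 m

Convert the energy: K = 39.4 keV = 6.30×10^-15 J.
v = √(2K/m) = √(2·6.30×10^-15/5.81×10^-26) = 4.66×10^5 m/s.
r = mv/(qB) = (5.81×10^-26)(4.66×10^5) / [(1×1.60×10^-19)(1.86)] = 0.0909 m.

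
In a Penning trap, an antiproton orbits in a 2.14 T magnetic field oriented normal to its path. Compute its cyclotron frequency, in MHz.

f = qB/(2πm) = (1×1.60×10^-19)(2.14) / [2π(1.67×10^-27)] = 3.26×10^7 Hz.

f ≈ 32.6 MHz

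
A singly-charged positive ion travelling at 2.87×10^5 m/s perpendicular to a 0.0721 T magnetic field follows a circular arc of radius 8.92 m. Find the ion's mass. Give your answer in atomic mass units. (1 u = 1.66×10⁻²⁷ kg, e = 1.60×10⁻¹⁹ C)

m ≈ 216 u

qvB = mv²/r ⇒ m = qBr/v.
m = (1×1.60×10^-19)(0.0721)(8.92) / (2.87×10^5) = 3.59×10^-25 kg = 216 u.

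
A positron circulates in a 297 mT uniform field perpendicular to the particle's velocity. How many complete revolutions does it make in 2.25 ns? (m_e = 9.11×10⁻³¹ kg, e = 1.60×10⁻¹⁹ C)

T = 2πm/(qB) = 2π(9.11×10^-31) / [(1×1.60×10^-19)(0.297)] = 1.2045×10^-10 s.
N = t/T = 2.25×10^-9 / 1.2045×10^-10 ≈ 18.68, so 18 complete revolutions.

N = 18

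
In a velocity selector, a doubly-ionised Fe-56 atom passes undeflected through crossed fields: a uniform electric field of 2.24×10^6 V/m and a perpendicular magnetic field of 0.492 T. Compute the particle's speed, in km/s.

v ≈ 4550 km/s

For zero net force, qE = qvB, so v = E/B.
v = (2.24×10^6) / (0.492) = 4.55×10^6 m/s.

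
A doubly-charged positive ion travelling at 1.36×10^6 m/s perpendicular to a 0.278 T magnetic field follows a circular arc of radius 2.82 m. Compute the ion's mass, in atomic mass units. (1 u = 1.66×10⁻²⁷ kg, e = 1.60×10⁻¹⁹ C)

qvB = mv²/r ⇒ m = qBr/v.
m = (2×1.60×10^-19)(0.278)(2.82) / (1.36×10^6) = 1.84×10^-25 kg = 111 u.

m ≈ 111 u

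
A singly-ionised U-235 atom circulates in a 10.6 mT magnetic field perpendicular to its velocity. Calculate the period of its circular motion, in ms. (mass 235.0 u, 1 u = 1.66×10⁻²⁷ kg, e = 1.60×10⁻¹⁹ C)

T ≈ 1.45 ms

The cyclotron period is independent of speed: T = 2πm/(qB).
T = 2π(3.90×10^-25) / [(1×1.60×10^-19)(0.0106)] = 1.45×10^-3 s.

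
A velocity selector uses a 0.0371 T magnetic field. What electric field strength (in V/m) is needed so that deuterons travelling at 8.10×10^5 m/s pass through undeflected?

E ≈ 3.01×10^4 V/m

qE = qvB ⇒ E = vB = (8.10×10^5)(0.0371) = 3.01×10^4 V/m.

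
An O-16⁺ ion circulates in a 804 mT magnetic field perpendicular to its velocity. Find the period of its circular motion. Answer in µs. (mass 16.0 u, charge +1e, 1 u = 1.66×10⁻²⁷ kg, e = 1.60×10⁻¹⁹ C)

The cyclotron period is independent of speed: T = 2πm/(qB).
T = 2π(2.66×10^-26) / [(1×1.60×10^-19)(0.804)] = 1.30×10^-6 s.

T ≈ 1.30 µs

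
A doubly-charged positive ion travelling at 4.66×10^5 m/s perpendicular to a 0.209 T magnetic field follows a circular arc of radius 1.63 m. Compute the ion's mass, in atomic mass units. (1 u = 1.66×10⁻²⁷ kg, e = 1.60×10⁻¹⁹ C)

qvB = mv²/r ⇒ m = qBr/v.
m = (2×1.60×10^-19)(0.209)(1.63) / (4.66×10^5) = 2.34×10^-25 kg = 141 u.

m ≈ 141 u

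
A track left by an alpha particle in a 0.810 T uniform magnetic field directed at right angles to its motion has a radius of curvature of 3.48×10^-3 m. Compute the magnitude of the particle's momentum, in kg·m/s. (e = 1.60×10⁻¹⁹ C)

Since qvB = mv²/r, the momentum p = mv = qBr.
p = (2×1.60×10^-19)(0.810)(3.48×10^-3) = 9.02×10^-22 kg·m/s.

p ≈ 9.02×10^-22 kg·m/s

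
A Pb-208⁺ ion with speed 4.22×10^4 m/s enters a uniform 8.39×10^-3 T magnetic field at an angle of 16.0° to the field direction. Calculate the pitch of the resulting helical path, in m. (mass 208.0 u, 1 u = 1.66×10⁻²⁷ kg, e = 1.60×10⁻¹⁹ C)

pitch ≈ 65.6 m

The velocity component along B is v∥ = v cos16.0° = 4.06×10^4 m/s.
The cyclotron period T = 2πm/(qB) = 1.62×10^-3 s is set by m, q, B alone.
Pitch = v∥·T = (4.06×10^4)(1.62×10^-3) = 65.6 m.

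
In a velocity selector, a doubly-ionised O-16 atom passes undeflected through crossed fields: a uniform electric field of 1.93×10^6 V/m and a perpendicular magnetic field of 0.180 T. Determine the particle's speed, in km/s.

v ≈ 10700 km/s

For zero net force, qE = qvB, so v = E/B.
v = (1.93×10^6) / (0.180) = 1.07×10^7 m/s.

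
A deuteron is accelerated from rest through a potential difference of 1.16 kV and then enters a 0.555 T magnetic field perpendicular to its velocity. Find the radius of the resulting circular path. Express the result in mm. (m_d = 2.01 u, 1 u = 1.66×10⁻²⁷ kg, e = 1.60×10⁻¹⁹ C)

The kinetic energy gained is K = qV = (1×1.60×10^-19)(1160) = 1.86×10^-16 J.
v = √(2K/m) = 3.34×10^5 m/s.
r = mv/(qB) = (3.34×10^-27)(3.34×10^5) / [(1×1.60×10^-19)(0.555)] = 0.0125 m.

r ≈ 12.5 mm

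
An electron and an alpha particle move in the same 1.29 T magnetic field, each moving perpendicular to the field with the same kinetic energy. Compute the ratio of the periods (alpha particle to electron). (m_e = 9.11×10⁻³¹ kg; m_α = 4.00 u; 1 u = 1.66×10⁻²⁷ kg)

ratio ≈ 3640

T = 2πm/(qB) is independent of speed, so T₂/T₁ = (m₂/q₂)/(m₁/q₁).
T_{alpha particle}/T_{electron} = (6.64×10^-27/2e) / (9.11×10^-31/1e) = 3640.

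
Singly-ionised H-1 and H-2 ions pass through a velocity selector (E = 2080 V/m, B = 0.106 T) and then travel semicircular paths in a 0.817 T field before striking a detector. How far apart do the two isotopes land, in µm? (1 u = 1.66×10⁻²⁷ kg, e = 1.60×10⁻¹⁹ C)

Both emerge at v = E/B₁ = 1.96×10^4 m/s.
r = mv/(qB₂), so r₁ = 2.49×10^-4 m and r₂ = 4.98×10^-4 m, giving Δr = 2.49×10^-4 m.
After a semicircle each ion lands a diameter 2r from the entry slit, so the separation is 2Δr = 4.98×10^-4 m.

Δd ≈ 498 µm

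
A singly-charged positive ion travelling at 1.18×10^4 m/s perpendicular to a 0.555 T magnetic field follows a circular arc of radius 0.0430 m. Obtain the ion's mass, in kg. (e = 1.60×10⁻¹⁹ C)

m ≈ 3.24×10^-25 kg

qvB = mv²/r ⇒ m = qBr/v.
m = (1×1.60×10^-19)(0.555)(0.0430) / (1.18×10^4) = 3.24×10^-25 kg.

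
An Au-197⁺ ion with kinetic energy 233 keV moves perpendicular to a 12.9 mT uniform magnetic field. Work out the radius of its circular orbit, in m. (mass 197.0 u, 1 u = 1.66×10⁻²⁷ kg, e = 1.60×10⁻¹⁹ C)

Convert the energy: K = 233 keV = 3.73×10^-14 J.
v = √(2K/m) = √(2·3.73×10^-14/3.27×10^-25) = 4.77×10^5 m/s.
r = mv/(qB) = (3.27×10^-25)(4.77×10^5) / [(1×1.60×10^-19)(0.0129)] = 75.7 m.

r ≈ 75.7 m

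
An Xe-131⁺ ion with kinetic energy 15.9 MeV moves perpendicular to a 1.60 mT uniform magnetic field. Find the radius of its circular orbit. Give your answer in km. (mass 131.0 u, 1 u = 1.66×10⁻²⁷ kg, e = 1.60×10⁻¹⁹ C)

Convert the energy: K = 15.9 MeV = 2.54×10^-12 J.
v = √(2K/m) = √(2·2.54×10^-12/2.17×10^-25) = 4.84×10^6 m/s.
r = mv/(qB) = (2.17×10^-25)(4.84×10^6) / [(1×1.60×10^-19)(1.60×10^-3)] = 4110 m.

r ≈ 4.11 km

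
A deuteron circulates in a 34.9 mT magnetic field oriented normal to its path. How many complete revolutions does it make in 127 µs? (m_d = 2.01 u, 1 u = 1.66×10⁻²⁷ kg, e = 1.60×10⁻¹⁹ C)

N = 33

T = 2πm/(qB) = 2π(3.3366×10^-27) / [(1×1.60×10^-19)(0.0349)] = 3.7544×10^-6 s.
N = t/T = 1.27×10^-4 / 3.7544×10^-6 ≈ 33.83, so 33 complete revolutions.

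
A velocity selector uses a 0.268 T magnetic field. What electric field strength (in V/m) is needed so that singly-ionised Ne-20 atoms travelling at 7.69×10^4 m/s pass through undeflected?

E ≈ 2.06×10^4 V/m

qE = qvB ⇒ E = vB = (7.69×10^4)(0.268) = 2.06×10^4 V/m.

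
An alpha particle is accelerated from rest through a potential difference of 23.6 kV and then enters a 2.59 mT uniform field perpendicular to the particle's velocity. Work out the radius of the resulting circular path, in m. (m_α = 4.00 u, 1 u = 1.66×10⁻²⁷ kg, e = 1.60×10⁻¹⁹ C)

r ≈ 12.1 m

The kinetic energy gained is K = qV = (2×1.60×10^-19)(2.36×10^4) = 7.55×10^-15 J.
v = √(2K/m) = 1.51×10^6 m/s.
r = mv/(qB) = (6.64×10^-27)(1.51×10^6) / [(2×1.60×10^-19)(2.59×10^-3)] = 12.1 m.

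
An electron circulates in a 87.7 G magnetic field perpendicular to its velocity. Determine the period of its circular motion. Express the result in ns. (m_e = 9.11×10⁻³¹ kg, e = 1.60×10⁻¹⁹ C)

The cyclotron period is independent of speed: T = 2πm/(qB).
T = 2π(9.11×10^-31) / [(1×1.60×10^-19)(8.77×10^-3)] = 4.08×10^-9 s.

T ≈ 4.08 ns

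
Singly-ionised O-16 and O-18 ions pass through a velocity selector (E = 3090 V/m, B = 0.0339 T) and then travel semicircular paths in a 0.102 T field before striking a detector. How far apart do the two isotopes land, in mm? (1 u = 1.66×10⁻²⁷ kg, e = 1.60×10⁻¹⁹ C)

Both emerge at v = E/B₁ = 9.12×10^4 m/s.
r = mv/(qB₂), so r₁ = 0.1483 m and r₂ = 0.1669 m, giving Δr = 0.0185 m.
After a semicircle each ion lands a diameter 2r from the entry slit, so the separation is 2Δr = 0.0371 m.

Δd ≈ 37.1 mm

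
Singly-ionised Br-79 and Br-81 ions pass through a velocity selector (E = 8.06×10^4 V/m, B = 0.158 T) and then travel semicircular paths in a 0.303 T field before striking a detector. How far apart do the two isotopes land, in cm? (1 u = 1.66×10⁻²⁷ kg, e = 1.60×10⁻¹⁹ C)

Δd ≈ 6.99 cm

Both emerge at v = E/B₁ = 5.10×10^5 m/s.
r = mv/(qB₂), so r₁ = 1.3799 m and r₂ = 1.4148 m, giving Δr = 0.0349 m.
After a semicircle each ion lands a diameter 2r from the entry slit, so the separation is 2Δr = 0.0699 m.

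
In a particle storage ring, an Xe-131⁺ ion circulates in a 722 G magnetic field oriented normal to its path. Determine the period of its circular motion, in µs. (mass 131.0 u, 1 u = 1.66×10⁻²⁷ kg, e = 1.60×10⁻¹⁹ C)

T ≈ 118 µs

The cyclotron period is independent of speed: T = 2πm/(qB).
T = 2π(2.17×10^-25) / [(1×1.60×10^-19)(0.0722)] = 1.18×10^-4 s.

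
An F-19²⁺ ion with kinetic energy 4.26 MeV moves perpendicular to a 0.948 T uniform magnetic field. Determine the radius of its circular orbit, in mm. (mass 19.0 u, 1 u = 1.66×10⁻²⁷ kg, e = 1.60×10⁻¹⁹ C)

Convert the energy: K = 4.26 MeV = 6.82×10^-13 J.
v = √(2K/m) = √(2·6.82×10^-13/3.15×10^-26) = 6.57×10^6 m/s.
r = mv/(qB) = (3.15×10^-26)(6.57×10^6) / [(2×1.60×10^-19)(0.948)] = 0.684 m.

r ≈ 684 mm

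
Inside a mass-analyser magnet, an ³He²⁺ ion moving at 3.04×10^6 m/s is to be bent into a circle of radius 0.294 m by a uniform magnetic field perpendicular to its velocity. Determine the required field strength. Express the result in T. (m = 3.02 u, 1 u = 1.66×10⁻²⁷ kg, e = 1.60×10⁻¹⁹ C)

qvB = mv²/r gives B = mv/(qr).
B = (5.01×10^-27)(3.04×10^6) / [(2×1.60×10^-19)(0.294)] = 0.162 T.

B ≈ 0.162 T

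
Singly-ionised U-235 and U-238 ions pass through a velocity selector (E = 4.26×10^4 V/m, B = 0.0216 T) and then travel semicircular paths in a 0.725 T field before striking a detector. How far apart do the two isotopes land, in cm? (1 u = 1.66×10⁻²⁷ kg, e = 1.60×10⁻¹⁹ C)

Δd ≈ 16.9 cm

Both emerge at v = E/B₁ = 1.97×10^6 m/s.
r = mv/(qB₂), so r₁ = 6.6324 m and r₂ = 6.7171 m, giving Δr = 0.0847 m.
After a semicircle each ion lands a diameter 2r from the entry slit, so the separation is 2Δr = 0.169 m.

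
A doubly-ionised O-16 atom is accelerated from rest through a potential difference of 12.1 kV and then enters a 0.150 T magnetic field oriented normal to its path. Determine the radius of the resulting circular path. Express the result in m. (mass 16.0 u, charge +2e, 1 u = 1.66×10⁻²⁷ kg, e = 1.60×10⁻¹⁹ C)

The kinetic energy gained is K = qV = (2×1.60×10^-19)(1.21×10^4) = 3.87×10^-15 J.
v = √(2K/m) = 5.40×10^5 m/s.
r = mv/(qB) = (2.66×10^-26)(5.40×10^5) / [(2×1.60×10^-19)(0.150)] = 0.299 m.

r ≈ 0.299 m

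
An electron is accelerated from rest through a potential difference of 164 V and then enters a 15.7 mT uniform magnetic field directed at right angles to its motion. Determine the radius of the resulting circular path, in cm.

The kinetic energy gained is K = qV = (1×1.60×10^-19)(164) = 2.62×10^-17 J.
v = √(2K/m) = 7.59×10^6 m/s.
r = mv/(qB) = (9.11×10^-31)(7.59×10^6) / [(1×1.60×10^-19)(0.0157)] = 2.75×10^-3 m.

r ≈ 0.275 cm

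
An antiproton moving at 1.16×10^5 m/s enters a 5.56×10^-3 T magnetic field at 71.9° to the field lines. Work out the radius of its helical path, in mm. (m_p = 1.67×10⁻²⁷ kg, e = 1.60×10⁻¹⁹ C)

r ≈ 207 mm

Only the perpendicular component v⊥ = v sin71.9° = 1.10×10^5 m/s is bent by the field.
r = m v⊥ /(qB) = (1.67×10^-27)(1.10×10^5) / [(1×1.60×10^-19)(5.56×10^-3)] = 0.207 m.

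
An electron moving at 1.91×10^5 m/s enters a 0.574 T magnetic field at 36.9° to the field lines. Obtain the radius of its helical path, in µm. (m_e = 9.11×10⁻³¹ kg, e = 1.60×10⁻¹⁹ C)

r ≈ 1.14 µm

Only the perpendicular component v⊥ = v sin36.9° = 1.15×10^5 m/s is bent by the field.
r = m v⊥ /(qB) = (9.11×10^-31)(1.15×10^5) / [(1×1.60×10^-19)(0.574)] = 1.14×10^-6 m.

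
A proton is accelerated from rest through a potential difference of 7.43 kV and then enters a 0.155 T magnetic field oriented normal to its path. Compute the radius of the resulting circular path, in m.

r ≈ 0.0803 m

The kinetic energy gained is K = qV = (1×1.60×10^-19)(7430) = 1.19×10^-15 J.
v = √(2K/m) = 1.19×10^6 m/s.
r = mv/(qB) = (1.67×10^-27)(1.19×10^6) / [(1×1.60×10^-19)(0.155)] = 0.0803 m.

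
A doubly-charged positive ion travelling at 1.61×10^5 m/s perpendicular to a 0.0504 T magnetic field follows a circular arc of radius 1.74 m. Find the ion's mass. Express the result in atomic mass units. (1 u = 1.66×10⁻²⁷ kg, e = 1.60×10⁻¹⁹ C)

m ≈ 105 u

qvB = mv²/r ⇒ m = qBr/v.
m = (2×1.60×10^-19)(0.0504)(1.74) / (1.61×10^5) = 1.74×10^-25 kg = 105 u.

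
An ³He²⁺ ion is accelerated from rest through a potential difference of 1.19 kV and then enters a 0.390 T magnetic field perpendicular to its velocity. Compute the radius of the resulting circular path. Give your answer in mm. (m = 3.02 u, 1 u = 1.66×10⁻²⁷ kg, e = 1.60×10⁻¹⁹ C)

r ≈ 15.7 mm

The kinetic energy gained is K = qV = (2×1.60×10^-19)(1190) = 3.81×10^-16 J.
v = √(2K/m) = 3.90×10^5 m/s.
r = mv/(qB) = (5.01×10^-27)(3.90×10^5) / [(2×1.60×10^-19)(0.390)] = 0.0157 m.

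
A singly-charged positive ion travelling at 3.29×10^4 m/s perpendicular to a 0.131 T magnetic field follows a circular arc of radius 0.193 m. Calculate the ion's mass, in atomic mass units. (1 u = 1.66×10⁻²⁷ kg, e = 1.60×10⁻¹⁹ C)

m ≈ 74.1 u

qvB = mv²/r ⇒ m = qBr/v.
m = (1×1.60×10^-19)(0.131)(0.193) / (3.29×10^4) = 1.23×10^-25 kg = 74.1 u.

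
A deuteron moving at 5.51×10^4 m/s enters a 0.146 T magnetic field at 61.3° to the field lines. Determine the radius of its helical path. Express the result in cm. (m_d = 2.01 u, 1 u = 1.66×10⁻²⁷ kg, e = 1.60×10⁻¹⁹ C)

r ≈ 0.690 cm

Only the perpendicular component v⊥ = v sin61.3° = 4.83×10^4 m/s is bent by the field.
r = m v⊥ /(qB) = (3.34×10^-27)(4.83×10^4) / [(1×1.60×10^-19)(0.146)] = 6.90×10^-3 m.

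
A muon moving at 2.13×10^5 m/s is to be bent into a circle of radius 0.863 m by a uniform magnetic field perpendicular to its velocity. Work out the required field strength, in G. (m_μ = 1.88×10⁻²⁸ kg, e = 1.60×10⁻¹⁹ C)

qvB = mv²/r gives B = mv/(qr).
B = (1.88×10^-28)(2.13×10^5) / [(1×1.60×10^-19)(0.863)] = 2.90×10^-4 T.

B ≈ 2.90 G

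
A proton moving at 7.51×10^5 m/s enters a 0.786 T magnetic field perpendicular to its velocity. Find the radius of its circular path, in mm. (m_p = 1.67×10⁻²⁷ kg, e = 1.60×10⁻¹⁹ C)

r ≈ 9.97 mm

The magnetic force provides the centripetal force: qvB = mv²/r, so r = mv/(qB).
r = (1.67×10^-27 kg)(7.51×10^5 m/s) / [(1×1.60×10^-19 C)(0.786 T)] = 9.97×10^-3 m.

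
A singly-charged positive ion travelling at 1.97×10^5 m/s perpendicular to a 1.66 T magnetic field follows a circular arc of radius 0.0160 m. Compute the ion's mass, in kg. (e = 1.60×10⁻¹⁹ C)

m ≈ 2.16×10^-26 kg

qvB = mv²/r ⇒ m = qBr/v.
m = (1×1.60×10^-19)(1.66)(0.0160) / (1.97×10^5) = 2.16×10^-26 kg.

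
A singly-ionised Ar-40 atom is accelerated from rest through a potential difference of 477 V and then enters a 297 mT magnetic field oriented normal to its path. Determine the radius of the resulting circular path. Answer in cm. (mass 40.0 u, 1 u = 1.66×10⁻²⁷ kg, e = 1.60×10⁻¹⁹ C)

r ≈ 6.70 cm

The kinetic energy gained is K = qV = (1×1.60×10^-19)(477) = 7.63×10^-17 J.
v = √(2K/m) = 4.79×10^4 m/s.
r = mv/(qB) = (6.64×10^-26)(4.79×10^4) / [(1×1.60×10^-19)(0.297)] = 0.0670 m.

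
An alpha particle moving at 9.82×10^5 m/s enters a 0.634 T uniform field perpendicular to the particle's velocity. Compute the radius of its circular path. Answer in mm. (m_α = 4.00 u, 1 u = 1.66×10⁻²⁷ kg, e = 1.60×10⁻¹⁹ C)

The magnetic force provides the centripetal force: qvB = mv²/r, so r = mv/(qB).
r = (6.64×10^-27 kg)(9.82×10^5 m/s) / [(2×1.60×10^-19 C)(0.634 T)] = 0.0321 m.

r ≈ 32.1 mm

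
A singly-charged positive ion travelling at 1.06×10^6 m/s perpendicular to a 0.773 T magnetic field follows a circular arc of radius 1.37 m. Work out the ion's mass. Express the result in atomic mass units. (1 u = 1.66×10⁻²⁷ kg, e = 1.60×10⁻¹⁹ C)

qvB = mv²/r ⇒ m = qBr/v.
m = (1×1.60×10^-19)(0.773)(1.37) / (1.06×10^6) = 1.60×10^-25 kg = 96.3 u.

m ≈ 96.3 u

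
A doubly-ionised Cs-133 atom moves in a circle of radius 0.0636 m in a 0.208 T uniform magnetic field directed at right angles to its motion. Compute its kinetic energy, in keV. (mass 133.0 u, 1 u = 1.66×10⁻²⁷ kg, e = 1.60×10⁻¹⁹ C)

v = qBr/m = (2×1.60×10^-19)(0.208)(0.0636) / (2.21×10^-25) = 1.92×10^4 m/s.
K = ½mv² = 0.5·(2.21×10^-25)·(1.92×10^4)² = 4.06×10^-17 J = 0.254 keV.

K ≈ 0.254 keV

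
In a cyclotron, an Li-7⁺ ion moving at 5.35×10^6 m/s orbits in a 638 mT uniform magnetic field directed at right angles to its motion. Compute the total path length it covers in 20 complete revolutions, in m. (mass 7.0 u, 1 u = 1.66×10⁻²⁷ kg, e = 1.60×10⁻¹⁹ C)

r = mv/(qB) = 0.609 m, so one revolution covers 2πr = 3.83 m.
In 20 revolutions: L = 20·2πr = 76.5 m.

L ≈ 76.5 m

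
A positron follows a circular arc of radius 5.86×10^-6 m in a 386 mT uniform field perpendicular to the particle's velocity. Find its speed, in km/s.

From qvB = mv²/r, v = qBr/m.
v = (1×1.60×10^-19)(0.386)(5.86×10^-6) / (9.11×10^-31) = 3.97×10^5 m/s.

v ≈ 397 km/s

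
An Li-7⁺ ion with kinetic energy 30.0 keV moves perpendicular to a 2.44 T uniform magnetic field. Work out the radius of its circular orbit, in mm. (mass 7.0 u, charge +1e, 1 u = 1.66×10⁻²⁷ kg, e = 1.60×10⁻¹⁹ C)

r ≈ 27.1 mm

Convert the energy: K = 30.0 keV = 4.80×10^-15 J.
v = √(2K/m) = √(2·4.80×10^-15/1.16×10^-26) = 9.09×10^5 m/s.
r = mv/(qB) = (1.16×10^-26)(9.09×10^5) / [(1×1.60×10^-19)(2.44)] = 0.0271 m.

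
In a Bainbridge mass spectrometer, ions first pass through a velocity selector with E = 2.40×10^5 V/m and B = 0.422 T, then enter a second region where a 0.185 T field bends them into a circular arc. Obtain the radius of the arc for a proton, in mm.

r ≈ 32.1 mm

The selector passes v = E/B = 2.40×10^5/0.422 = 5.69×10^5 m/s.
In the deflection region, r = mv/(qB₂) = (1.67×10^-27)(5.69×10^5) / [(1×1.60×10^-19)(0.185)] = 0.0321 m.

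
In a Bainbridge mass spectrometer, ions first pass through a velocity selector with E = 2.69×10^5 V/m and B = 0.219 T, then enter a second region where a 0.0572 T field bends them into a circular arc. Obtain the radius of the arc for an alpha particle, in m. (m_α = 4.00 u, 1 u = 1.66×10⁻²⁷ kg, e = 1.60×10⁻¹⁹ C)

r ≈ 0.446 m

The selector passes v = E/B = 2.69×10^5/0.219 = 1.23×10^6 m/s.
In the deflection region, r = mv/(qB₂) = (6.64×10^-27)(1.23×10^6) / [(2×1.60×10^-19)(0.0572)] = 0.446 m.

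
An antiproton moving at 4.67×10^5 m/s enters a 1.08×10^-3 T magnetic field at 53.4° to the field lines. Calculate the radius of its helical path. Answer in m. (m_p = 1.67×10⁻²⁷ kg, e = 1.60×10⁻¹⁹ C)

r ≈ 3.62 m

Only the perpendicular component v⊥ = v sin53.4° = 3.75×10^5 m/s is bent by the field.
r = m v⊥ /(qB) = (1.67×10^-27)(3.75×10^5) / [(1×1.60×10^-19)(1.08×10^-3)] = 3.62 m.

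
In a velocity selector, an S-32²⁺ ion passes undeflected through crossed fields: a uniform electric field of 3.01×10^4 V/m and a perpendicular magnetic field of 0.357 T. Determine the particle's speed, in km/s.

For zero net force, qE = qvB, so v = E/B.
v = (3.01×10^4) / (0.357) = 8.43×10^4 m/s.

v ≈ 84.3 km/s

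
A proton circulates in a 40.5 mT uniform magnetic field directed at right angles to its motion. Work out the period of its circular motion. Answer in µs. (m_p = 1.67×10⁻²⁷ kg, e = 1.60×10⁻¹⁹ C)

The cyclotron period is independent of speed: T = 2πm/(qB).
T = 2π(1.67×10^-27) / [(1×1.60×10^-19)(0.0405)] = 1.62×10^-6 s.

T ≈ 1.62 µs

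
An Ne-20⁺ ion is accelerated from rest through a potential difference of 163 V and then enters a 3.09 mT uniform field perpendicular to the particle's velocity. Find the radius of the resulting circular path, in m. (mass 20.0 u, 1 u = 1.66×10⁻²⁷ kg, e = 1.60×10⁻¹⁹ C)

The kinetic energy gained is K = qV = (1×1.60×10^-19)(163) = 2.61×10^-17 J.
v = √(2K/m) = 3.96×10^4 m/s.
r = mv/(qB) = (3.32×10^-26)(3.96×10^4) / [(1×1.60×10^-19)(3.09×10^-3)] = 2.66 m.

r ≈ 2.66 m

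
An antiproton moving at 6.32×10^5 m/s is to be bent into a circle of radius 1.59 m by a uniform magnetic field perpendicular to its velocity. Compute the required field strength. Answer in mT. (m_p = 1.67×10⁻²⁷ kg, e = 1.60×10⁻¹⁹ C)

qvB = mv²/r gives B = mv/(qr).
B = (1.67×10^-27)(6.32×10^5) / [(1×1.60×10^-19)(1.59)] = 4.15×10^-3 T.

B ≈ 4.15 mT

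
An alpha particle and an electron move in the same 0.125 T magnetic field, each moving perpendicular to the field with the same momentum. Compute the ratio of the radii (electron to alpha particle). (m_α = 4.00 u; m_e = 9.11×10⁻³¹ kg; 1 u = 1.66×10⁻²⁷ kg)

r = p/(qB) ⇒ at equal p, r ∝ 1/q.
r_{electron}/r_{alpha particle} = 2.00.

ratio ≈ 2.00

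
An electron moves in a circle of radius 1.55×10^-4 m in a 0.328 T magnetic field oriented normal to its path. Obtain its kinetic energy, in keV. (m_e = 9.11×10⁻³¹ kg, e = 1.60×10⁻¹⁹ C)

v = qBr/m = (1×1.60×10^-19)(0.328)(1.55×10^-4) / (9.11×10^-31) = 8.93×10^6 m/s.
K = ½mv² = 0.5·(9.11×10^-31)·(8.93×10^6)² = 3.63×10^-17 J = 0.227 keV.

K ≈ 0.227 keV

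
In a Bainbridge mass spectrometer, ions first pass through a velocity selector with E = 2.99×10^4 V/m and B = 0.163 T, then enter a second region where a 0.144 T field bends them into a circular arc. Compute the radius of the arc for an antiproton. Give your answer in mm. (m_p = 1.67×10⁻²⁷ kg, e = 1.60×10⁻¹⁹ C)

The selector passes v = E/B = 2.99×10^4/0.163 = 1.83×10^5 m/s.
In the deflection region, r = mv/(qB₂) = (1.67×10^-27)(1.83×10^5) / [(1×1.60×10^-19)(0.144)] = 0.0133 m.

r ≈ 13.3 mm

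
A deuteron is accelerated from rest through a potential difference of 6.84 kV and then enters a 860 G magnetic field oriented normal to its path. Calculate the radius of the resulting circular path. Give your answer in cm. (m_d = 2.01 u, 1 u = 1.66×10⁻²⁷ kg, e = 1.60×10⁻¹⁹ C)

The kinetic energy gained is K = qV = (1×1.60×10^-19)(6840) = 1.09×10^-15 J.
v = √(2K/m) = 8.10×10^5 m/s.
r = mv/(qB) = (3.34×10^-27)(8.10×10^5) / [(1×1.60×10^-19)(0.0860)] = 0.196 m.

r ≈ 19.6 cm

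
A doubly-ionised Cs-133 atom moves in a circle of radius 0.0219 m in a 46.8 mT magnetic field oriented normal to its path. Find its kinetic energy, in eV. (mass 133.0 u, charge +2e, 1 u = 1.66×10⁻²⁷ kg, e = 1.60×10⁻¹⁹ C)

v = qBr/m = (2×1.60×10^-19)(0.0468)(0.0219) / (2.21×10^-25) = 1490 m/s.
K = ½mv² = 0.5·(2.21×10^-25)·(1490)² = 2.44×10^-19 J = 1.52 eV.

K ≈ 1.52 eV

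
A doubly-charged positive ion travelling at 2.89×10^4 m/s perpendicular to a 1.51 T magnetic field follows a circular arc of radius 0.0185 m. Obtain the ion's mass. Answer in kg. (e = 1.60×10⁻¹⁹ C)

qvB = mv²/r ⇒ m = qBr/v.
m = (2×1.60×10^-19)(1.51)(0.0185) / (2.89×10^4) = 3.09×10^-25 kg.

m ≈ 3.09×10^-25 kg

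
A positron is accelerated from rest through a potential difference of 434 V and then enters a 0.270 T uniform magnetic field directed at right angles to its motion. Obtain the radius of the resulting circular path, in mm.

The kinetic energy gained is K = qV = (1×1.60×10^-19)(434) = 6.94×10^-17 J.
v = √(2K/m) = 1.23×10^7 m/s.
r = mv/(qB) = (9.11×10^-31)(1.23×10^7) / [(1×1.60×10^-19)(0.270)] = 2.60×10^-4 m.

r ≈ 0.260 mm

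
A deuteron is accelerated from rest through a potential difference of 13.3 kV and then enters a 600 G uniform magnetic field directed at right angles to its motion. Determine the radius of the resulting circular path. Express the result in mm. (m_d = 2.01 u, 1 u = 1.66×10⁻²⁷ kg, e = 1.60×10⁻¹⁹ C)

The kinetic energy gained is K = qV = (1×1.60×10^-19)(1.33×10^4) = 2.13×10^-15 J.
v = √(2K/m) = 1.13×10^6 m/s.
r = mv/(qB) = (3.34×10^-27)(1.13×10^6) / [(1×1.60×10^-19)(0.0600)] = 0.393 m.

r ≈ 393 mm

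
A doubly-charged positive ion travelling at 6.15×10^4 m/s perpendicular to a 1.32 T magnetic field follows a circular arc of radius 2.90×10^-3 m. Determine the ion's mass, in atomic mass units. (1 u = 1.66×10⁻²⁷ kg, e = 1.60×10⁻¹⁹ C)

qvB = mv²/r ⇒ m = qBr/v.
m = (2×1.60×10^-19)(1.32)(2.90×10^-3) / (6.15×10^4) = 1.99×10^-26 kg = 12.0 u.

m ≈ 12.0 u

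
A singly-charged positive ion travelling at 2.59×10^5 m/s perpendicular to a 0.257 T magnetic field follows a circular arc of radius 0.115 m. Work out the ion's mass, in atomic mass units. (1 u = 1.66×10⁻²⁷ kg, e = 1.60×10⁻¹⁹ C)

qvB = mv²/r ⇒ m = qBr/v.
m = (1×1.60×10^-19)(0.257)(0.115) / (2.59×10^5) = 1.83×10^-26 kg = 11.0 u.

m ≈ 11.0 u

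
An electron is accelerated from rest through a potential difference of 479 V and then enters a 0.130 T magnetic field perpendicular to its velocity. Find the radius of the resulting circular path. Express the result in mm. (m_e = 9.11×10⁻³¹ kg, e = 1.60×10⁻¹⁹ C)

The kinetic energy gained is K = qV = (1×1.60×10^-19)(479) = 7.66×10^-17 J.
v = √(2K/m) = 1.30×10^7 m/s.
r = mv/(qB) = (9.11×10^-31)(1.30×10^7) / [(1×1.60×10^-19)(0.130)] = 5.68×10^-4 m.

r ≈ 0.568 mm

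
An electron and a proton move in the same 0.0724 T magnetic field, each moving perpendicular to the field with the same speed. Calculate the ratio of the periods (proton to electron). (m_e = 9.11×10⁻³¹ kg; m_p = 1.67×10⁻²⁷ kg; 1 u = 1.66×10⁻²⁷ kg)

ratio ≈ 1830

T = 2πm/(qB) is independent of speed, so T₂/T₁ = (m₂/q₂)/(m₁/q₁).
T_{proton}/T_{electron} = (1.67×10^-27/1e) / (9.11×10^-31/1e) = 1830.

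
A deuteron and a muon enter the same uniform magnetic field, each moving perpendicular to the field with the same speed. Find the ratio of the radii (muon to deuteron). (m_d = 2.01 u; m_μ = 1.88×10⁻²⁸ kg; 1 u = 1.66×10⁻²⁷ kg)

ratio ≈ 0.0563

r = mv/(qB) ⇒ at equal v, r ∝ m/q.
r_{muon}/r_{deuteron} = 0.0563.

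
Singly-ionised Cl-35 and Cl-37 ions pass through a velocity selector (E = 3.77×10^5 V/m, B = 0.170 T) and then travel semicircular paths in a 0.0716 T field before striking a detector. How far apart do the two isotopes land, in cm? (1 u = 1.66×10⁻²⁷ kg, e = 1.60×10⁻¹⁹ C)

Both emerge at v = E/B₁ = 2.22×10^6 m/s.
r = mv/(qB₂), so r₁ = 11.247 m and r₂ = 11.890 m, giving Δr = 0.643 m.
After a semicircle each ion lands a diameter 2r from the entry slit, so the separation is 2Δr = 1.29 m.

Δd ≈ 129 cm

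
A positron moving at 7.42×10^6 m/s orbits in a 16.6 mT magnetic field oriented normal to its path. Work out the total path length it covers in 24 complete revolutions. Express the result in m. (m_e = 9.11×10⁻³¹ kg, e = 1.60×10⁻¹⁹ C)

r = mv/(qB) = 2.55×10^-3 m, so one revolution covers 2πr = 0.0160 m.
In 24 revolutions: L = 24·2πr = 0.384 m.

L ≈ 0.384 m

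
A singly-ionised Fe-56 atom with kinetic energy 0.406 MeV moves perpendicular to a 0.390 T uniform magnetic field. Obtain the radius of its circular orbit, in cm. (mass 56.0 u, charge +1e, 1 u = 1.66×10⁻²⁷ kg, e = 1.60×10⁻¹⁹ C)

Convert the energy: K = 0.406 MeV = 6.50×10^-14 J.
v = √(2K/m) = √(2·6.50×10^-14/9.30×10^-26) = 1.18×10^6 m/s.
r = mv/(qB) = (9.30×10^-26)(1.18×10^6) / [(1×1.60×10^-19)(0.390)] = 1.76 m.

r ≈ 176 cm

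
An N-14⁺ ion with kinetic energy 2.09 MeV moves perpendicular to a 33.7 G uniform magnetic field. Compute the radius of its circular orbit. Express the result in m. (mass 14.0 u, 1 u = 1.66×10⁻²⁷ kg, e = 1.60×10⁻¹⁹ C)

r ≈ 231 m

Convert the energy: K = 2.09 MeV = 3.34×10^-13 J.
v = √(2K/m) = √(2·3.34×10^-13/2.32×10^-26) = 5.36×10^6 m/s.
r = mv/(qB) = (2.32×10^-26)(5.36×10^6) / [(1×1.60×10^-19)(3.37×10^-3)] = 231 m.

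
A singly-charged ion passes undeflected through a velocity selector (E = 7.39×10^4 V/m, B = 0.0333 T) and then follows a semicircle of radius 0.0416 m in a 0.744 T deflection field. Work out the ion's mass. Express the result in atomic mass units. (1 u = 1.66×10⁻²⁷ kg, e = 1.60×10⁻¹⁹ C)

v = E/B₁ = 2.22×10^6 m/s.
From r = mv/(qB₂), m = qB₂r/v = (1×1.60×10^-19)(0.744)(0.0416) / (2.22×10^6) = 2.23×10^-27 kg.
In atomic mass units: m = 2.23×10^-27 / 1.66×10^-27 = 1.34 u.

m ≈ 1.34 u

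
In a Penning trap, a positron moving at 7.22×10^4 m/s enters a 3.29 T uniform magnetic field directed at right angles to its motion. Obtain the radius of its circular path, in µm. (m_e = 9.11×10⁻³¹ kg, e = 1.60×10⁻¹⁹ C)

r ≈ 0.125 µm

The magnetic force provides the centripetal force: qvB = mv²/r, so r = mv/(qB).
r = (9.11×10^-31 kg)(7.22×10^4 m/s) / [(1×1.60×10^-19 C)(3.29 T)] = 1.25×10^-7 m.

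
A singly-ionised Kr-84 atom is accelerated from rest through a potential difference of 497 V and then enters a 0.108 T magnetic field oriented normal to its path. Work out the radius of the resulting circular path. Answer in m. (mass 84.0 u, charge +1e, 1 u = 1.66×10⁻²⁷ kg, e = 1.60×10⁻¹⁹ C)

The kinetic energy gained is K = qV = (1×1.60×10^-19)(497) = 7.95×10^-17 J.
v = √(2K/m) = 3.38×10^4 m/s.
r = mv/(qB) = (1.39×10^-25)(3.38×10^4) / [(1×1.60×10^-19)(0.108)] = 0.273 m.

r ≈ 0.273 m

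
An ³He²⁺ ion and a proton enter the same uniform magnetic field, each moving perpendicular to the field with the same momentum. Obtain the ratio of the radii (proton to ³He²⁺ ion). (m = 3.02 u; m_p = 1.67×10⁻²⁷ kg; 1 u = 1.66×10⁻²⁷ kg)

r = p/(qB) ⇒ at equal p, r ∝ 1/q.
r_{proton}/r_{³He²⁺ ion} = 2.00.

ratio ≈ 2.00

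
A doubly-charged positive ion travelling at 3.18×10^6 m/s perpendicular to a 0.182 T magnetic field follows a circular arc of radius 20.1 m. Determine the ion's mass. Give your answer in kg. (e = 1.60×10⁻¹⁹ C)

qvB = mv²/r ⇒ m = qBr/v.
m = (2×1.60×10^-19)(0.182)(20.1) / (3.18×10^6) = 3.68×10^-25 kg.

m ≈ 3.68×10^-25 kg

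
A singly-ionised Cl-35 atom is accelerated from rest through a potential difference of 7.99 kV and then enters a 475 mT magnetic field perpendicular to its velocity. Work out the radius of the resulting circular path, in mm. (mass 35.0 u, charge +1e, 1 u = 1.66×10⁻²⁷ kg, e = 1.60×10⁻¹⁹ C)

The kinetic energy gained is K = qV = (1×1.60×10^-19)(7990) = 1.28×10^-15 J.
v = √(2K/m) = 2.10×10^5 m/s.
r = mv/(qB) = (5.81×10^-26)(2.10×10^5) / [(1×1.60×10^-19)(0.475)] = 0.160 m.

r ≈ 160 mm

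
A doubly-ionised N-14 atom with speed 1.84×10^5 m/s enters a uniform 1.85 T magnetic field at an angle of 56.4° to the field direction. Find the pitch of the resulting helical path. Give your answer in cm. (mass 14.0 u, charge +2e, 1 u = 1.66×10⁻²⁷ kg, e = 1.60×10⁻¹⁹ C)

pitch ≈ 2.51 cm

The velocity component along B is v∥ = v cos56.4° = 1.02×10^5 m/s.
The cyclotron period T = 2πm/(qB) = 2.47×10^-7 s is set by m, q, B alone.
Pitch = v∥·T = (1.02×10^5)(2.47×10^-7) = 0.0251 m.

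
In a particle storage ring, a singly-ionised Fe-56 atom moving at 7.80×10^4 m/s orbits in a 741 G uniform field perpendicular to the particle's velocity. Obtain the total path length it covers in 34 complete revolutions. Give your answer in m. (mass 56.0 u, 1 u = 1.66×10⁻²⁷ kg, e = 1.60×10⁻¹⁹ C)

L ≈ 131 m

r = mv/(qB) = 0.612 m, so one revolution covers 2πr = 3.84 m.
In 34 revolutions: L = 34·2πr = 131 m.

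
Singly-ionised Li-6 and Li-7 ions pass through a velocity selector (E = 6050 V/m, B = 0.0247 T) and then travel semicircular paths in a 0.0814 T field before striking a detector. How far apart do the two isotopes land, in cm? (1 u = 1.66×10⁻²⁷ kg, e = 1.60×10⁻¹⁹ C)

Δd ≈ 6.24 cm

Both emerge at v = E/B₁ = 2.45×10^5 m/s.
r = mv/(qB₂), so r₁ = 0.1873 m and r₂ = 0.2185 m, giving Δr = 0.0312 m.
After a semicircle each ion lands a diameter 2r from the entry slit, so the separation is 2Δr = 0.0624 m.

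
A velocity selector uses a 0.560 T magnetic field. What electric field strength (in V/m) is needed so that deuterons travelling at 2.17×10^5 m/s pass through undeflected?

E ≈ 1.22×10^5 V/m

qE = qvB ⇒ E = vB = (2.17×10^5)(0.560) = 1.22×10^5 V/m.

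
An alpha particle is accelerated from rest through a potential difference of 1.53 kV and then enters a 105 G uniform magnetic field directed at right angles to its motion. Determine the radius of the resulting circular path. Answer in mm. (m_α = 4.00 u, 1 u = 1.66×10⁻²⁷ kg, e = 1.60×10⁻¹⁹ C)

The kinetic energy gained is K = qV = (2×1.60×10^-19)(1530) = 4.90×10^-16 J.
v = √(2K/m) = 3.84×10^5 m/s.
r = mv/(qB) = (6.64×10^-27)(3.84×10^5) / [(2×1.60×10^-19)(0.0105)] = 0.759 m.

r ≈ 759 mm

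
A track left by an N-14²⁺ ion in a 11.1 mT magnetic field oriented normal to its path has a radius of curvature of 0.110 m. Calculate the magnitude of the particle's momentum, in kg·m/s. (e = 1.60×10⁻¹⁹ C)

Since qvB = mv²/r, the momentum p = mv = qBr.
p = (2×1.60×10^-19)(0.0111)(0.110) = 3.91×10^-22 kg·m/s.

p ≈ 3.91×10^-22 kg·m/s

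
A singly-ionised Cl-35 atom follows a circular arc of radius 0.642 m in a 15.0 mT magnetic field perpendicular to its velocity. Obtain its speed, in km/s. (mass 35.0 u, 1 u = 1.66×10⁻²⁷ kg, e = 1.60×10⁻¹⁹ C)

v ≈ 26.5 km/s

From qvB = mv²/r, v = qBr/m.
v = (1×1.60×10^-19)(0.0150)(0.642) / (5.81×10^-26) = 2.65×10^4 m/s.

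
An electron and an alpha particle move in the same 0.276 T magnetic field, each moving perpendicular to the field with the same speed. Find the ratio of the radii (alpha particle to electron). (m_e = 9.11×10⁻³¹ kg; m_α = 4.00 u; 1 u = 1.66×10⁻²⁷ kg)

ratio ≈ 3640

r = mv/(qB) ⇒ at equal v, r ∝ m/q.
r_{alpha particle}/r_{electron} = 3640.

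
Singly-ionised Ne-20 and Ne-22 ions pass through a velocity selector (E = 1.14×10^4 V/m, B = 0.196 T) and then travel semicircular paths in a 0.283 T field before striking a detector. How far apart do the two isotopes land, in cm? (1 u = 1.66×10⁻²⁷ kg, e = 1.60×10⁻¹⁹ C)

Both emerge at v = E/B₁ = 5.82×10^4 m/s.
r = mv/(qB₂), so r₁ = 0.04265 m and r₂ = 0.04691 m, giving Δr = 4.26×10^-3 m.
After a semicircle each ion lands a diameter 2r from the entry slit, so the separation is 2Δr = 8.53×10^-3 m.

Δd ≈ 0.853 cm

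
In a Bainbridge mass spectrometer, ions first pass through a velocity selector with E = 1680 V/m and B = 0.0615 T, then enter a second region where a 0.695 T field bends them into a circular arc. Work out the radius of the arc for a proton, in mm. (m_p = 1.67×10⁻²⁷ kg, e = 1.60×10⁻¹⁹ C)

The selector passes v = E/B = 1680/0.0615 = 2.73×10^4 m/s.
In the deflection region, r = mv/(qB₂) = (1.67×10^-27)(2.73×10^4) / [(1×1.60×10^-19)(0.695)] = 4.10×10^-4 m.

r ≈ 0.410 mm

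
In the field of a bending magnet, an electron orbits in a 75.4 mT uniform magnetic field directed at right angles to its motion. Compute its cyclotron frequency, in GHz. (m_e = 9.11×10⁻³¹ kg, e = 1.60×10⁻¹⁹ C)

f ≈ 2.11 GHz

f = qB/(2πm) = (1×1.60×10^-19)(0.0754) / [2π(9.11×10^-31)] = 2.11×10^9 Hz.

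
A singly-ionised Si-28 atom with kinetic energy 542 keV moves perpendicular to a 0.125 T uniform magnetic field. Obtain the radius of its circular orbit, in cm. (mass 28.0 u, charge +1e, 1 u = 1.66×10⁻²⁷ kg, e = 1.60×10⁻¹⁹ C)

Convert the energy: K = 542 keV = 8.67×10^-14 J.
v = √(2K/m) = √(2·8.67×10^-14/4.65×10^-26) = 1.93×10^6 m/s.
r = mv/(qB) = (4.65×10^-26)(1.93×10^6) / [(1×1.60×10^-19)(0.125)] = 4.49 m.

r ≈ 449 cm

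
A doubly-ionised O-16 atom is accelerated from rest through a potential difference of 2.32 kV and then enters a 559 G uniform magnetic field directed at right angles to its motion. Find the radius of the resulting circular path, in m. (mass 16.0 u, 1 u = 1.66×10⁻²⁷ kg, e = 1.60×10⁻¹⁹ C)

The kinetic energy gained is K = qV = (2×1.60×10^-19)(2320) = 7.42×10^-16 J.
v = √(2K/m) = 2.36×10^5 m/s.
r = mv/(qB) = (2.66×10^-26)(2.36×10^5) / [(2×1.60×10^-19)(0.0559)] = 0.351 m.

r ≈ 0.351 m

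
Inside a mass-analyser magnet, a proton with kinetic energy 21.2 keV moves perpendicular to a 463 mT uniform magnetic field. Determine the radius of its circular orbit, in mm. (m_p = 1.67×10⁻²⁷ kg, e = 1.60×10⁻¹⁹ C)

Convert the energy: K = 21.2 keV = 3.39×10^-15 J.
v = √(2K/m) = √(2·3.39×10^-15/1.67×10^-27) = 2.02×10^6 m/s.
r = mv/(qB) = (1.67×10^-27)(2.02×10^6) / [(1×1.60×10^-19)(0.463)] = 0.0454 m.

r ≈ 45.4 mm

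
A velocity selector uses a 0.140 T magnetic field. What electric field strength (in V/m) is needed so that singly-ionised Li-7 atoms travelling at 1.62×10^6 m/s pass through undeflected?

qE = qvB ⇒ E = vB = (1.62×10^6)(0.140) = 2.27×10^5 V/m.

E ≈ 2.27×10^5 V/m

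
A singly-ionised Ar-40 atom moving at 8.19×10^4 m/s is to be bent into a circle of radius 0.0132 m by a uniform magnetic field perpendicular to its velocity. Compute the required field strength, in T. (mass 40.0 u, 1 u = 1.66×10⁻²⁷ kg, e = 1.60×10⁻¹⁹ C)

qvB = mv²/r gives B = mv/(qr).
B = (6.64×10^-26)(8.19×10^4) / [(1×1.60×10^-19)(0.0132)] = 2.57 T.

B ≈ 2.57 T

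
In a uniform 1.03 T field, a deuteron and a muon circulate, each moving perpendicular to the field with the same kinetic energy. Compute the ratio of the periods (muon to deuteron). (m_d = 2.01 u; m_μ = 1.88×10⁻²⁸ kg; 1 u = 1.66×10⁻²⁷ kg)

ratio ≈ 0.0563

T = 2πm/(qB) is independent of speed, so T₂/T₁ = (m₂/q₂)/(m₁/q₁).
T_{muon}/T_{deuteron} = (1.88×10^-28/1e) / (3.34×10^-27/1e) = 0.0563.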